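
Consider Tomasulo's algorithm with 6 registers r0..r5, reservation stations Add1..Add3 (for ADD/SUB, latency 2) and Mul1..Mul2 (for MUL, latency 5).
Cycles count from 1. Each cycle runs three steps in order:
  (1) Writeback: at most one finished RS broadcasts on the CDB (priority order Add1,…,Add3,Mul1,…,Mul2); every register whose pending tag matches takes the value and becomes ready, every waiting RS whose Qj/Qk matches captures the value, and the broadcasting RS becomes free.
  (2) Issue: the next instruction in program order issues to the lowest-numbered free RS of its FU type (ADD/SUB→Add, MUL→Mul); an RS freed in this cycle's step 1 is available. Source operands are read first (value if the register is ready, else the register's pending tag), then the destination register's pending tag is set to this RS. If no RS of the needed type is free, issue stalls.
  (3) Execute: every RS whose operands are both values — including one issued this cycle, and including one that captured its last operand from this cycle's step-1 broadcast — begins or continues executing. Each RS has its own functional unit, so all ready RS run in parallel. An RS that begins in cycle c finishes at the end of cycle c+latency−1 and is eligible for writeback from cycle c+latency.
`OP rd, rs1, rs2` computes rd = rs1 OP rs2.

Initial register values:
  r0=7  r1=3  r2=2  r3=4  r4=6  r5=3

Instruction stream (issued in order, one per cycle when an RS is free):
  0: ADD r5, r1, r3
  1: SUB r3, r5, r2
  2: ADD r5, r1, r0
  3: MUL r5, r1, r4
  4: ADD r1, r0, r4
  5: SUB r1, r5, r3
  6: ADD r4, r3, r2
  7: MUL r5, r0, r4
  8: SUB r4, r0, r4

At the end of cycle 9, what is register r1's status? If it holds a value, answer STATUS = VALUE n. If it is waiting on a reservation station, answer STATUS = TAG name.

c1: issue ADD r5<-Add1 | r0:7,r1:3,r2:2,r3:4,r4:6,r5:Add1
c2: issue SUB r3<-Add2 | r0:7,r1:3,r2:2,r3:Add2,r4:6,r5:Add1
c3: CDB Add1=7; issue ADD r5<-Add1 | r0:7,r1:3,r2:2,r3:Add2,r4:6,r5:Add1
c4: issue MUL r5<-Mul1 | r0:7,r1:3,r2:2,r3:Add2,r4:6,r5:Mul1
c5: CDB Add1=10; issue ADD r1<-Add1 | r0:7,r1:Add1,r2:2,r3:Add2,r4:6,r5:Mul1
c6: CDB Add2=5; issue SUB r1<-Add2 | r0:7,r1:Add2,r2:2,r3:5,r4:6,r5:Mul1
c7: CDB Add1=13; issue ADD r4<-Add1 | r0:7,r1:Add2,r2:2,r3:5,r4:Add1,r5:Mul1
c8: issue MUL r5<-Mul2 | r0:7,r1:Add2,r2:2,r3:5,r4:Add1,r5:Mul2
c9: CDB Add1=7; issue SUB r4<-Add1 | r0:7,r1:Add2,r2:2,r3:5,r4:Add1,r5:Mul2

STATUS = TAG Add2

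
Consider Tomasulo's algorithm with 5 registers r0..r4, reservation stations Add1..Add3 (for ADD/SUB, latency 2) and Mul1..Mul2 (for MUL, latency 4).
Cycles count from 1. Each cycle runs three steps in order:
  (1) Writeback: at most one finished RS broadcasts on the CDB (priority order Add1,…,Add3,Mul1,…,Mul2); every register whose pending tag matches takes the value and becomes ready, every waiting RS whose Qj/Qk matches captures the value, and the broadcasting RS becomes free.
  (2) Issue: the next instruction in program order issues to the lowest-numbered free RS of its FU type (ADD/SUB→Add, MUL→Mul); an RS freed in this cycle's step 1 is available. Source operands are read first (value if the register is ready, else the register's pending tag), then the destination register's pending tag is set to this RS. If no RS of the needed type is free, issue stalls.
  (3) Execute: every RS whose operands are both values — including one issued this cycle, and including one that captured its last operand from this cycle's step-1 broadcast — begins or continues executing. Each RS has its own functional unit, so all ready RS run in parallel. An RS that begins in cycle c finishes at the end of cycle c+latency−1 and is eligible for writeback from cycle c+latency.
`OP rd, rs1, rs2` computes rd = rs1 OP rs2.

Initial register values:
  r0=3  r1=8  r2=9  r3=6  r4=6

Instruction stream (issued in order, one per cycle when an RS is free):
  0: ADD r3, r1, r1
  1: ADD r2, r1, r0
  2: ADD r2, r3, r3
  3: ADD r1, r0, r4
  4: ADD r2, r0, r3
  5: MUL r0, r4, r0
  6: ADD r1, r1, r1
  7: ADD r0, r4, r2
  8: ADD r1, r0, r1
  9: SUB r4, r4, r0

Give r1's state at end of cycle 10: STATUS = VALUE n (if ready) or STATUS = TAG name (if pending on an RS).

cycle 1: issue ADD r3<-Add1 // r0:3,r1:8,r2:9,r3:Add1,r4:6
cycle 2: issue ADD r2<-Add2 // r0:3,r1:8,r2:Add2,r3:Add1,r4:6
cycle 3: CDB Add1=16; issue ADD r2<-Add1 // r0:3,r1:8,r2:Add1,r3:16,r4:6
cycle 4: CDB Add2=11; issue ADD r1<-Add2 // r0:3,r1:Add2,r2:Add1,r3:16,r4:6
cycle 5: CDB Add1=32; issue ADD r2<-Add1 // r0:3,r1:Add2,r2:Add1,r3:16,r4:6
cycle 6: CDB Add2=9; issue MUL r0<-Mul1 // r0:Mul1,r1:9,r2:Add1,r3:16,r4:6
cycle 7: CDB Add1=19; issue ADD r1<-Add1 // r0:Mul1,r1:Add1,r2:19,r3:16,r4:6
cycle 8: issue ADD r0<-Add2 // r0:Add2,r1:Add1,r2:19,r3:16,r4:6
cycle 9: CDB Add1=18; issue ADD r1<-Add1 // r0:Add2,r1:Add1,r2:19,r3:16,r4:6
cycle 10: CDB Add2=25; issue SUB r4<-Add2 // r0:25,r1:Add1,r2:19,r3:16,r4:Add2

STATUS = TAG Add1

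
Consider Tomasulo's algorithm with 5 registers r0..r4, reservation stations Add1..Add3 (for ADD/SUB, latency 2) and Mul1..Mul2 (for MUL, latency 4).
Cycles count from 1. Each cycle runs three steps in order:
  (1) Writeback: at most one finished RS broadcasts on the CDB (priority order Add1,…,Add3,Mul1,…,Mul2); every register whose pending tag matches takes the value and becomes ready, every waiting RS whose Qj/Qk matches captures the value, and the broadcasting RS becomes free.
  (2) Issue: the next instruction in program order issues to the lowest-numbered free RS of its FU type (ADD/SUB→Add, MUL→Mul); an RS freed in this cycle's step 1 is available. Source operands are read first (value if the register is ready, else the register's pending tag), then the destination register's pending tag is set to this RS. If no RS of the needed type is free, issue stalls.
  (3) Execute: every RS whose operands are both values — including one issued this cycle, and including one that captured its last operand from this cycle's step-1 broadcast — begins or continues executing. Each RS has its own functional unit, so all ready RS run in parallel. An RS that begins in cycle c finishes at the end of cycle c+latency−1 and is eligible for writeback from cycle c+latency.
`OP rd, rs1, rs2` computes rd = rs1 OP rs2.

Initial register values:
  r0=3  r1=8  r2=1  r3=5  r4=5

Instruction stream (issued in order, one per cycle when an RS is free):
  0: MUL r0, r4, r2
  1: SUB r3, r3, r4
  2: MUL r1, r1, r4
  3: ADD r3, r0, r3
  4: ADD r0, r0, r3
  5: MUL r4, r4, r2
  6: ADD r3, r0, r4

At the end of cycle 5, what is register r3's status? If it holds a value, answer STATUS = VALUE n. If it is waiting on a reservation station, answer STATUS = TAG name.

STATUS = TAG Add1

  c1: issue MUL r0<-Mul1  regs: r0:Mul1,r1:8,r2:1,r3:5,r4:5
  c2: issue SUB r3<-Add1  regs: r0:Mul1,r1:8,r2:1,r3:Add1,r4:5
  c3: issue MUL r1<-Mul2  regs: r0:Mul1,r1:Mul2,r2:1,r3:Add1,r4:5
  c4: CDB Add1=0; issue ADD r3<-Add1  regs: r0:Mul1,r1:Mul2,r2:1,r3:Add1,r4:5
  c5: CDB Mul1=5; issue ADD r0<-Add2  regs: r0:Add2,r1:Mul2,r2:1,r3:Add1,r4:5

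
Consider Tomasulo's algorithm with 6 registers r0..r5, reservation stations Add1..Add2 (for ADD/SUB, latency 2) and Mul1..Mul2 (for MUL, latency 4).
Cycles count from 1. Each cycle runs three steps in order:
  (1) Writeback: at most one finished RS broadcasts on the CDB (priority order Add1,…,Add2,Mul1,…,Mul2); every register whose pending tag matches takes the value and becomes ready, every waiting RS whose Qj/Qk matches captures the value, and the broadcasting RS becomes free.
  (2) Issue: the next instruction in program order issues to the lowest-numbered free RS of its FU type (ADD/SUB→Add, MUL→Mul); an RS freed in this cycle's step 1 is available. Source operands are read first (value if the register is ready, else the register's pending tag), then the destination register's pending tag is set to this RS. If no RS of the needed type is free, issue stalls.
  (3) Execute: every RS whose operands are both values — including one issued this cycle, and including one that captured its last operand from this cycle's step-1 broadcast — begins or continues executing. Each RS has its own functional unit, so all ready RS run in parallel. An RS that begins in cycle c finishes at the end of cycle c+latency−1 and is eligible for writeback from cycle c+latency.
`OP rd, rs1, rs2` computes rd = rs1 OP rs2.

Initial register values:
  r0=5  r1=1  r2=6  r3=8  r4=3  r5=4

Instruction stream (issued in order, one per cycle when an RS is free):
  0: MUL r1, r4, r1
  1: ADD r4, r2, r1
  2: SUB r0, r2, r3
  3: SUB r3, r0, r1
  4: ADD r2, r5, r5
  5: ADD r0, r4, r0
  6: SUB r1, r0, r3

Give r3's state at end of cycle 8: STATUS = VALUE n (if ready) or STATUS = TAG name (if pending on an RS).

STATUS = TAG Add2

cycle 1: issue MUL r1<-Mul1 // r0:5,r1:Mul1,r2:6,r3:8,r4:3,r5:4
cycle 2: issue ADD r4<-Add1 // r0:5,r1:Mul1,r2:6,r3:8,r4:Add1,r5:4
cycle 3: issue SUB r0<-Add2 // r0:Add2,r1:Mul1,r2:6,r3:8,r4:Add1,r5:4
cycle 4: stall // r0:Add2,r1:Mul1,r2:6,r3:8,r4:Add1,r5:4
cycle 5: CDB Add2=-2; issue SUB r3<-Add2 // r0:-2,r1:Mul1,r2:6,r3:Add2,r4:Add1,r5:4
cycle 6: CDB Mul1=3; stall // r0:-2,r1:3,r2:6,r3:Add2,r4:Add1,r5:4
cycle 7: stall // r0:-2,r1:3,r2:6,r3:Add2,r4:Add1,r5:4
cycle 8: CDB Add1=9; issue ADD r2<-Add1 // r0:-2,r1:3,r2:Add1,r3:Add2,r4:9,r5:4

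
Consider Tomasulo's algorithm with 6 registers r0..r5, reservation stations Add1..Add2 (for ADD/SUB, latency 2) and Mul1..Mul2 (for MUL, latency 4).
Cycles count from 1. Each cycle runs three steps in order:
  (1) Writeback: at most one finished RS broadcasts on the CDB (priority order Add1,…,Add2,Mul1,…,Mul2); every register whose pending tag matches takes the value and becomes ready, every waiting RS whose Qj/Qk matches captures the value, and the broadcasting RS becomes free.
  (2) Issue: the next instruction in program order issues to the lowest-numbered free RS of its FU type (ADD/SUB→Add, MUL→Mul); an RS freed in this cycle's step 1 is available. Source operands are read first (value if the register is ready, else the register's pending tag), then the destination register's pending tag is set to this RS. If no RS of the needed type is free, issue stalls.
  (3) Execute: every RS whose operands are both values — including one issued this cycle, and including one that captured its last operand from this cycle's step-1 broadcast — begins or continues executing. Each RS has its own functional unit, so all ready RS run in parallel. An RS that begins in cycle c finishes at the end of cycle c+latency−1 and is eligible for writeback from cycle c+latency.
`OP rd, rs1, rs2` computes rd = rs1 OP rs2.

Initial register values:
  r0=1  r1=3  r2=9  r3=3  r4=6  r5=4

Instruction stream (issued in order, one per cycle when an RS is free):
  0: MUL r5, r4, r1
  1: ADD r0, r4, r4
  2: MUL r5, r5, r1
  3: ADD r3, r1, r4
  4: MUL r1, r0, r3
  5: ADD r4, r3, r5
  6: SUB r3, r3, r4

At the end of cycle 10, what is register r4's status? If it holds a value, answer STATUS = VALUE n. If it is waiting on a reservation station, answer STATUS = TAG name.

STATUS = TAG Add1

c1: issue MUL r5<-Mul1 | r0:1,r1:3,r2:9,r3:3,r4:6,r5:Mul1
c2: issue ADD r0<-Add1 | r0:Add1,r1:3,r2:9,r3:3,r4:6,r5:Mul1
c3: issue MUL r5<-Mul2 | r0:Add1,r1:3,r2:9,r3:3,r4:6,r5:Mul2
c4: CDB Add1=12; issue ADD r3<-Add1 | r0:12,r1:3,r2:9,r3:Add1,r4:6,r5:Mul2
c5: CDB Mul1=18; issue MUL r1<-Mul1 | r0:12,r1:Mul1,r2:9,r3:Add1,r4:6,r5:Mul2
c6: CDB Add1=9; issue ADD r4<-Add1 | r0:12,r1:Mul1,r2:9,r3:9,r4:Add1,r5:Mul2
c7: issue SUB r3<-Add2 | r0:12,r1:Mul1,r2:9,r3:Add2,r4:Add1,r5:Mul2
c8: - | r0:12,r1:Mul1,r2:9,r3:Add2,r4:Add1,r5:Mul2
c9: CDB Mul2=54 | r0:12,r1:Mul1,r2:9,r3:Add2,r4:Add1,r5:54
c10: CDB Mul1=108 | r0:12,r1:108,r2:9,r3:Add2,r4:Add1,r5:54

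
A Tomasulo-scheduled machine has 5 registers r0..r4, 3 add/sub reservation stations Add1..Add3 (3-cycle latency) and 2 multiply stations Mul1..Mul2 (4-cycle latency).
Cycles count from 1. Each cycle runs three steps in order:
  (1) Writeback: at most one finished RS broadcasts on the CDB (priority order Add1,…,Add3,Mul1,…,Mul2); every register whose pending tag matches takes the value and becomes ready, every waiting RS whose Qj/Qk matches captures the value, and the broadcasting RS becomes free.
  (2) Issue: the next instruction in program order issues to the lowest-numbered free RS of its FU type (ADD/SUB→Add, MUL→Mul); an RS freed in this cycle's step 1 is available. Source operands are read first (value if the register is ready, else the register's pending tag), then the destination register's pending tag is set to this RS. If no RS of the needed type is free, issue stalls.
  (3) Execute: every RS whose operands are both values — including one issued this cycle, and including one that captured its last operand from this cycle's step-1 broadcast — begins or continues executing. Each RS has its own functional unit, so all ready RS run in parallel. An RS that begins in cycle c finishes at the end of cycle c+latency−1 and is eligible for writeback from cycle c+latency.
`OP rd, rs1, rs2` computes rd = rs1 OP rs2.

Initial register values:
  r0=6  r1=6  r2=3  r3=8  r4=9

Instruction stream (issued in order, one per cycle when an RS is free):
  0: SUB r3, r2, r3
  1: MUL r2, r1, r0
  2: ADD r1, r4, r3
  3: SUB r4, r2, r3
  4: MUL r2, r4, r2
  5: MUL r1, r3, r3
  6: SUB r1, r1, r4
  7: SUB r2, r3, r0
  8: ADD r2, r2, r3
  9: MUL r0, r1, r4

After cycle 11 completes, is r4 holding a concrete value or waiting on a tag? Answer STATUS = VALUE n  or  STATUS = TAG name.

cycle 1: issue SUB r3<-Add1 // r0:6,r1:6,r2:3,r3:Add1,r4:9
cycle 2: issue MUL r2<-Mul1 // r0:6,r1:6,r2:Mul1,r3:Add1,r4:9
cycle 3: issue ADD r1<-Add2 // r0:6,r1:Add2,r2:Mul1,r3:Add1,r4:9
cycle 4: CDB Add1=-5; issue SUB r4<-Add1 // r0:6,r1:Add2,r2:Mul1,r3:-5,r4:Add1
cycle 5: issue MUL r2<-Mul2 // r0:6,r1:Add2,r2:Mul2,r3:-5,r4:Add1
cycle 6: CDB Mul1=36; issue MUL r1<-Mul1 // r0:6,r1:Mul1,r2:Mul2,r3:-5,r4:Add1
cycle 7: CDB Add2=4; issue SUB r1<-Add2 // r0:6,r1:Add2,r2:Mul2,r3:-5,r4:Add1
cycle 8: issue SUB r2<-Add3 // r0:6,r1:Add2,r2:Add3,r3:-5,r4:Add1
cycle 9: CDB Add1=41; issue ADD r2<-Add1 // r0:6,r1:Add2,r2:Add1,r3:-5,r4:41
cycle 10: CDB Mul1=25; issue MUL r0<-Mul1 // r0:Mul1,r1:Add2,r2:Add1,r3:-5,r4:41
cycle 11: CDB Add3=-11 // r0:Mul1,r1:Add2,r2:Add1,r3:-5,r4:41

STATUS = VALUE 41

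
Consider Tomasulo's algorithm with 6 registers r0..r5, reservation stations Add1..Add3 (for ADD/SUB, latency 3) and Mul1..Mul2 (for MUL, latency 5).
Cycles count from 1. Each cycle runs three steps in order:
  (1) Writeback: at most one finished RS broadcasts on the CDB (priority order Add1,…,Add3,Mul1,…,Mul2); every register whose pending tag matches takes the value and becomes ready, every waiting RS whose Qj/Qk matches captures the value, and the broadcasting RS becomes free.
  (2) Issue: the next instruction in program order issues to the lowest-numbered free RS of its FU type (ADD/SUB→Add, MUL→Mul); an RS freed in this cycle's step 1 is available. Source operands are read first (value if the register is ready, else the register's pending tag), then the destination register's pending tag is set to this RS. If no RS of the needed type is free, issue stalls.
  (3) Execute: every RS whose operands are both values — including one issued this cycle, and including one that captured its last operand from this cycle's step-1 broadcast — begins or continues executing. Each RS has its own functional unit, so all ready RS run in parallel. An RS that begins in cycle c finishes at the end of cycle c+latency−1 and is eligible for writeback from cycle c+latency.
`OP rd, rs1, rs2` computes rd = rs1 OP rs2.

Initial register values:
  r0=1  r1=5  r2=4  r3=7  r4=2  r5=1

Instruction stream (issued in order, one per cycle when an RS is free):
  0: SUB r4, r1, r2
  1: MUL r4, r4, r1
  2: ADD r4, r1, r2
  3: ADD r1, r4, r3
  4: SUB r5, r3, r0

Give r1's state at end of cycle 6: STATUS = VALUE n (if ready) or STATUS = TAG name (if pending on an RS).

cycle 1: issue SUB r4<-Add1 // r0:1,r1:5,r2:4,r3:7,r4:Add1,r5:1
cycle 2: issue MUL r4<-Mul1 // r0:1,r1:5,r2:4,r3:7,r4:Mul1,r5:1
cycle 3: issue ADD r4<-Add2 // r0:1,r1:5,r2:4,r3:7,r4:Add2,r5:1
cycle 4: CDB Add1=1; issue ADD r1<-Add1 // r0:1,r1:Add1,r2:4,r3:7,r4:Add2,r5:1
cycle 5: issue SUB r5<-Add3 // r0:1,r1:Add1,r2:4,r3:7,r4:Add2,r5:Add3
cycle 6: CDB Add2=9 // r0:1,r1:Add1,r2:4,r3:7,r4:9,r5:Add3

STATUS = TAG Add1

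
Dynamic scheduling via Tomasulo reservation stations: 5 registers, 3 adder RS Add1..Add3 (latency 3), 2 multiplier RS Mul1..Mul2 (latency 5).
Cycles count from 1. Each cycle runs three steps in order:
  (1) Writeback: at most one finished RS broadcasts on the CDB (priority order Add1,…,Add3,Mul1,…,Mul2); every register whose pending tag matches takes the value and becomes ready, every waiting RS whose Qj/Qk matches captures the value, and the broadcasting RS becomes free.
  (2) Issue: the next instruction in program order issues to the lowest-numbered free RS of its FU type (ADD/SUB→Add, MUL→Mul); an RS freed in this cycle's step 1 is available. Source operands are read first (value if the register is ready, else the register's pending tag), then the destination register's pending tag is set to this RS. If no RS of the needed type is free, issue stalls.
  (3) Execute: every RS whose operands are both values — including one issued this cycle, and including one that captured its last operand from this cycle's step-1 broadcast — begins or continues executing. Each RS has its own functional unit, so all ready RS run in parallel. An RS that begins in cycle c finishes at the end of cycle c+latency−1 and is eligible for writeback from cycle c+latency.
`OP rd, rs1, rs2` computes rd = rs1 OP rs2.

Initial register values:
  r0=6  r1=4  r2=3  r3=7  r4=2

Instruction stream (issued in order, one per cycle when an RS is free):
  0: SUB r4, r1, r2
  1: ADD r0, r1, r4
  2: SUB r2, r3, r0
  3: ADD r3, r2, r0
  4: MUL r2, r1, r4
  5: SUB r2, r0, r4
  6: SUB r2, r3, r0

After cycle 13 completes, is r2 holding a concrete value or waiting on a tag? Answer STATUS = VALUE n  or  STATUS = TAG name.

cycle 1: issue SUB r4<-Add1 // r0:6,r1:4,r2:3,r3:7,r4:Add1
cycle 2: issue ADD r0<-Add2 // r0:Add2,r1:4,r2:3,r3:7,r4:Add1
cycle 3: issue SUB r2<-Add3 // r0:Add2,r1:4,r2:Add3,r3:7,r4:Add1
cycle 4: CDB Add1=1; issue ADD r3<-Add1 // r0:Add2,r1:4,r2:Add3,r3:Add1,r4:1
cycle 5: issue MUL r2<-Mul1 // r0:Add2,r1:4,r2:Mul1,r3:Add1,r4:1
cycle 6: stall // r0:Add2,r1:4,r2:Mul1,r3:Add1,r4:1
cycle 7: CDB Add2=5; issue SUB r2<-Add2 // r0:5,r1:4,r2:Add2,r3:Add1,r4:1
cycle 8: stall // r0:5,r1:4,r2:Add2,r3:Add1,r4:1
cycle 9: stall // r0:5,r1:4,r2:Add2,r3:Add1,r4:1
cycle 10: CDB Add2=4; issue SUB r2<-Add2 // r0:5,r1:4,r2:Add2,r3:Add1,r4:1
cycle 11: CDB Add3=2 // r0:5,r1:4,r2:Add2,r3:Add1,r4:1
cycle 12: CDB Mul1=4 // r0:5,r1:4,r2:Add2,r3:Add1,r4:1
cycle 13: - // r0:5,r1:4,r2:Add2,r3:Add1,r4:1

STATUS = TAG Add2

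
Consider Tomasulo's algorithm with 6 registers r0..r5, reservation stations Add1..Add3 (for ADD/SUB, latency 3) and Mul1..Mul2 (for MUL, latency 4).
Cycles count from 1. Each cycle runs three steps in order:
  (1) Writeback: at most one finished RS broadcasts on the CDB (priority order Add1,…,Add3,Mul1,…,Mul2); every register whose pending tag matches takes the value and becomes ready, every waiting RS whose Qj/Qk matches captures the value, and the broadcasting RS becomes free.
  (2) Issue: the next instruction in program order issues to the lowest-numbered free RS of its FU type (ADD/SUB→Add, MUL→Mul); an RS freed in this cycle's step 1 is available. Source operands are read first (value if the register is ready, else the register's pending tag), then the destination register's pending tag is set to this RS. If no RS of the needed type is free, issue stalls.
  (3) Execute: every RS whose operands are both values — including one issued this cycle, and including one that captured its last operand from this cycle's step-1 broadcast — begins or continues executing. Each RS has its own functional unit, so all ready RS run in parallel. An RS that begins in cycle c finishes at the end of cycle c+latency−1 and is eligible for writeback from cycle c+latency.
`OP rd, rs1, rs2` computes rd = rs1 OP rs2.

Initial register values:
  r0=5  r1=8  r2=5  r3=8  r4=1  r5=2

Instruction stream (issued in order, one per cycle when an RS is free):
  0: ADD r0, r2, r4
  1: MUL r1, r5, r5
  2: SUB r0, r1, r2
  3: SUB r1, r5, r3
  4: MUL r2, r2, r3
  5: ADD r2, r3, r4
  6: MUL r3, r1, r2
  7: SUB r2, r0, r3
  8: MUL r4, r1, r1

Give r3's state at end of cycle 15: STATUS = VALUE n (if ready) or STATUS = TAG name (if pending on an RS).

  c1: issue ADD r0<-Add1  regs: r0:Add1,r1:8,r2:5,r3:8,r4:1,r5:2
  c2: issue MUL r1<-Mul1  regs: r0:Add1,r1:Mul1,r2:5,r3:8,r4:1,r5:2
  c3: issue SUB r0<-Add2  regs: r0:Add2,r1:Mul1,r2:5,r3:8,r4:1,r5:2
  c4: CDB Add1=6; issue SUB r1<-Add1  regs: r0:Add2,r1:Add1,r2:5,r3:8,r4:1,r5:2
  c5: issue MUL r2<-Mul2  regs: r0:Add2,r1:Add1,r2:Mul2,r3:8,r4:1,r5:2
  c6: CDB Mul1=4; issue ADD r2<-Add3  regs: r0:Add2,r1:Add1,r2:Add3,r3:8,r4:1,r5:2
  c7: CDB Add1=-6; issue MUL r3<-Mul1  regs: r0:Add2,r1:-6,r2:Add3,r3:Mul1,r4:1,r5:2
  c8: issue SUB r2<-Add1  regs: r0:Add2,r1:-6,r2:Add1,r3:Mul1,r4:1,r5:2
  c9: CDB Add2=-1; stall  regs: r0:-1,r1:-6,r2:Add1,r3:Mul1,r4:1,r5:2
  c10: CDB Add3=9; stall  regs: r0:-1,r1:-6,r2:Add1,r3:Mul1,r4:1,r5:2
  c11: CDB Mul2=40; issue MUL r4<-Mul2  regs: r0:-1,r1:-6,r2:Add1,r3:Mul1,r4:Mul2,r5:2
  c12: -  regs: r0:-1,r1:-6,r2:Add1,r3:Mul1,r4:Mul2,r5:2
  c13: -  regs: r0:-1,r1:-6,r2:Add1,r3:Mul1,r4:Mul2,r5:2
  c14: CDB Mul1=-54  regs: r0:-1,r1:-6,r2:Add1,r3:-54,r4:Mul2,r5:2
  c15: CDB Mul2=36  regs: r0:-1,r1:-6,r2:Add1,r3:-54,r4:36,r5:2

STATUS = VALUE -54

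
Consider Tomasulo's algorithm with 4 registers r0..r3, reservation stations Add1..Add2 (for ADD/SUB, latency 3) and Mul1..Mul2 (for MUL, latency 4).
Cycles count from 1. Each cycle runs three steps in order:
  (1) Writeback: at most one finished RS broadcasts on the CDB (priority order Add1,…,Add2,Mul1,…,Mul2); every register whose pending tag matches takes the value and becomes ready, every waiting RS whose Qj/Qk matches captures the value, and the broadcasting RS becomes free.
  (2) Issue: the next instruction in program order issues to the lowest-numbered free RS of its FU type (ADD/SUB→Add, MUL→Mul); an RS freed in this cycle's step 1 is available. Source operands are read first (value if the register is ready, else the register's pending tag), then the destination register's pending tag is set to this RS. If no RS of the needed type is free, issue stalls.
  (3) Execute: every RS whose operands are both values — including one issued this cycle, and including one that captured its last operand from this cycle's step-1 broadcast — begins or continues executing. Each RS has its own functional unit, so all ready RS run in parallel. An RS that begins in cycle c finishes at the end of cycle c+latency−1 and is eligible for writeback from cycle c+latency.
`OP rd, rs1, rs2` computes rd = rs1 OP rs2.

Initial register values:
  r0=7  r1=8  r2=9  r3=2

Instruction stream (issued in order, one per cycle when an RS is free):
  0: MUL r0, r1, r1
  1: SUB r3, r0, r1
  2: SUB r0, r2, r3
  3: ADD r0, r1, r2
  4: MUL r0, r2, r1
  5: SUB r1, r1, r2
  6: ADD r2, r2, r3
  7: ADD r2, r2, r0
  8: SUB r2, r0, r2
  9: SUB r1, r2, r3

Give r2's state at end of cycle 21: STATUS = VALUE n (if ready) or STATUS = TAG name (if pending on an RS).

STATUS = VALUE -65

  c1: issue MUL r0<-Mul1  regs: r0:Mul1,r1:8,r2:9,r3:2
  c2: issue SUB r3<-Add1  regs: r0:Mul1,r1:8,r2:9,r3:Add1
  c3: issue SUB r0<-Add2  regs: r0:Add2,r1:8,r2:9,r3:Add1
  c4: stall  regs: r0:Add2,r1:8,r2:9,r3:Add1
  c5: CDB Mul1=64; stall  regs: r0:Add2,r1:8,r2:9,r3:Add1
  c6: stall  regs: r0:Add2,r1:8,r2:9,r3:Add1
  c7: stall  regs: r0:Add2,r1:8,r2:9,r3:Add1
  c8: CDB Add1=56; issue ADD r0<-Add1  regs: r0:Add1,r1:8,r2:9,r3:56
  c9: issue MUL r0<-Mul1  regs: r0:Mul1,r1:8,r2:9,r3:56
  c10: stall  regs: r0:Mul1,r1:8,r2:9,r3:56
  c11: CDB Add1=17; issue SUB r1<-Add1  regs: r0:Mul1,r1:Add1,r2:9,r3:56
  c12: CDB Add2=-47; issue ADD r2<-Add2  regs: r0:Mul1,r1:Add1,r2:Add2,r3:56
  c13: CDB Mul1=72; stall  regs: r0:72,r1:Add1,r2:Add2,r3:56
  c14: CDB Add1=-1; issue ADD r2<-Add1  regs: r0:72,r1:-1,r2:Add1,r3:56
  c15: CDB Add2=65; issue SUB r2<-Add2  regs: r0:72,r1:-1,r2:Add2,r3:56
  c16: stall  regs: r0:72,r1:-1,r2:Add2,r3:56
  c17: stall  regs: r0:72,r1:-1,r2:Add2,r3:56
  c18: CDB Add1=137; issue SUB r1<-Add1  regs: r0:72,r1:Add1,r2:Add2,r3:56
  c19: -  regs: r0:72,r1:Add1,r2:Add2,r3:56
  c20: -  regs: r0:72,r1:Add1,r2:Add2,r3:56
  c21: CDB Add2=-65  regs: r0:72,r1:Add1,r2:-65,r3:56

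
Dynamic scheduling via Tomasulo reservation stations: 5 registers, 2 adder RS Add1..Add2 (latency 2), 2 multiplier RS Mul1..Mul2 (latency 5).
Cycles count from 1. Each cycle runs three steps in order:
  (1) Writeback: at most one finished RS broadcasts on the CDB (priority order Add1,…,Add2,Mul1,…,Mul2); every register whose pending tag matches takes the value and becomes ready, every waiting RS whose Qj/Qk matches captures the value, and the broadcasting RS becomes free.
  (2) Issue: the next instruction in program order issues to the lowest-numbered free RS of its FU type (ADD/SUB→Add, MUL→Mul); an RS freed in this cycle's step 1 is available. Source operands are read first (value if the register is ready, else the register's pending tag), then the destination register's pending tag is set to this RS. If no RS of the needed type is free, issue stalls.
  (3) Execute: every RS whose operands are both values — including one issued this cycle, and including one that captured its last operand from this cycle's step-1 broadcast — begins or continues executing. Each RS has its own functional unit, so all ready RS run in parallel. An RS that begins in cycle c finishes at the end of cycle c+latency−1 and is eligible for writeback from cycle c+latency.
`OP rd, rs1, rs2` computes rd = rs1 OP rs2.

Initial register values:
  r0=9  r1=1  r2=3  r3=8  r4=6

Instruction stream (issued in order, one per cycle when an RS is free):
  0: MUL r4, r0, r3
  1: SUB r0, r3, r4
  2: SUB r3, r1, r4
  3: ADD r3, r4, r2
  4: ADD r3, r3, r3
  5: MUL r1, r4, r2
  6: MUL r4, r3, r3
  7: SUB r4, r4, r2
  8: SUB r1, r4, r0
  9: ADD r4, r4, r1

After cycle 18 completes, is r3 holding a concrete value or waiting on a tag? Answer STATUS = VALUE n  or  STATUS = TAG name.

  c1: issue MUL r4<-Mul1  regs: r0:9,r1:1,r2:3,r3:8,r4:Mul1
  c2: issue SUB r0<-Add1  regs: r0:Add1,r1:1,r2:3,r3:8,r4:Mul1
  c3: issue SUB r3<-Add2  regs: r0:Add1,r1:1,r2:3,r3:Add2,r4:Mul1
  c4: stall  regs: r0:Add1,r1:1,r2:3,r3:Add2,r4:Mul1
  c5: stall  regs: r0:Add1,r1:1,r2:3,r3:Add2,r4:Mul1
  c6: CDB Mul1=72; stall  regs: r0:Add1,r1:1,r2:3,r3:Add2,r4:72
  c7: stall  regs: r0:Add1,r1:1,r2:3,r3:Add2,r4:72
  c8: CDB Add1=-64; issue ADD r3<-Add1  regs: r0:-64,r1:1,r2:3,r3:Add1,r4:72
  c9: CDB Add2=-71; issue ADD r3<-Add2  regs: r0:-64,r1:1,r2:3,r3:Add2,r4:72
  c10: CDB Add1=75; issue MUL r1<-Mul1  regs: r0:-64,r1:Mul1,r2:3,r3:Add2,r4:72
  c11: issue MUL r4<-Mul2  regs: r0:-64,r1:Mul1,r2:3,r3:Add2,r4:Mul2
  c12: CDB Add2=150; issue SUB r4<-Add1  regs: r0:-64,r1:Mul1,r2:3,r3:150,r4:Add1
  c13: issue SUB r1<-Add2  regs: r0:-64,r1:Add2,r2:3,r3:150,r4:Add1
  c14: stall  regs: r0:-64,r1:Add2,r2:3,r3:150,r4:Add1
  c15: CDB Mul1=216; stall  regs: r0:-64,r1:Add2,r2:3,r3:150,r4:Add1
  c16: stall  regs: r0:-64,r1:Add2,r2:3,r3:150,r4:Add1
  c17: CDB Mul2=22500; stall  regs: r0:-64,r1:Add2,r2:3,r3:150,r4:Add1
  c18: stall  regs: r0:-64,r1:Add2,r2:3,r3:150,r4:Add1

STATUS = VALUE 150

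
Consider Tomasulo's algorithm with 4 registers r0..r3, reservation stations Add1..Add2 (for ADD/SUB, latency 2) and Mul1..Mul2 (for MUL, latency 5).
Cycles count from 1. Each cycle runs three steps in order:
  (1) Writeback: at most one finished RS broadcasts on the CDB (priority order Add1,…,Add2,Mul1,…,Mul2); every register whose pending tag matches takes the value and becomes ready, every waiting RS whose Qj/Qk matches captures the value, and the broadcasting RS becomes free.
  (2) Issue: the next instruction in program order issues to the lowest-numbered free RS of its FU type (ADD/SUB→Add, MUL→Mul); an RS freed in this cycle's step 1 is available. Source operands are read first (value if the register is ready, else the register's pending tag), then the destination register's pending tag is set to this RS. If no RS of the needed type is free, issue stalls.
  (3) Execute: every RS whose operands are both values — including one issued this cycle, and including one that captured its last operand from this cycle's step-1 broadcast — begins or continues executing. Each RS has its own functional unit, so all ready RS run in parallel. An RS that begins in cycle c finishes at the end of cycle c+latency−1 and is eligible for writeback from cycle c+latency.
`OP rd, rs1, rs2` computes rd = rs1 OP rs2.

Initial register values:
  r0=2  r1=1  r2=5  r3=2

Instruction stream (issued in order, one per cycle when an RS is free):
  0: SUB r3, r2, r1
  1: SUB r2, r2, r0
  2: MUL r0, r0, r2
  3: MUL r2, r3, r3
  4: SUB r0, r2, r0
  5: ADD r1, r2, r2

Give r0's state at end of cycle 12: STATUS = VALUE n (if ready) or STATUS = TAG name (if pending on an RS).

cycle 1: issue SUB r3<-Add1 // r0:2,r1:1,r2:5,r3:Add1
cycle 2: issue SUB r2<-Add2 // r0:2,r1:1,r2:Add2,r3:Add1
cycle 3: CDB Add1=4; issue MUL r0<-Mul1 // r0:Mul1,r1:1,r2:Add2,r3:4
cycle 4: CDB Add2=3; issue MUL r2<-Mul2 // r0:Mul1,r1:1,r2:Mul2,r3:4
cycle 5: issue SUB r0<-Add1 // r0:Add1,r1:1,r2:Mul2,r3:4
cycle 6: issue ADD r1<-Add2 // r0:Add1,r1:Add2,r2:Mul2,r3:4
cycle 7: - // r0:Add1,r1:Add2,r2:Mul2,r3:4
cycle 8: - // r0:Add1,r1:Add2,r2:Mul2,r3:4
cycle 9: CDB Mul1=6 // r0:Add1,r1:Add2,r2:Mul2,r3:4
cycle 10: CDB Mul2=16 // r0:Add1,r1:Add2,r2:16,r3:4
cycle 11: - // r0:Add1,r1:Add2,r2:16,r3:4
cycle 12: CDB Add1=10 // r0:10,r1:Add2,r2:16,r3:4

STATUS = VALUE 10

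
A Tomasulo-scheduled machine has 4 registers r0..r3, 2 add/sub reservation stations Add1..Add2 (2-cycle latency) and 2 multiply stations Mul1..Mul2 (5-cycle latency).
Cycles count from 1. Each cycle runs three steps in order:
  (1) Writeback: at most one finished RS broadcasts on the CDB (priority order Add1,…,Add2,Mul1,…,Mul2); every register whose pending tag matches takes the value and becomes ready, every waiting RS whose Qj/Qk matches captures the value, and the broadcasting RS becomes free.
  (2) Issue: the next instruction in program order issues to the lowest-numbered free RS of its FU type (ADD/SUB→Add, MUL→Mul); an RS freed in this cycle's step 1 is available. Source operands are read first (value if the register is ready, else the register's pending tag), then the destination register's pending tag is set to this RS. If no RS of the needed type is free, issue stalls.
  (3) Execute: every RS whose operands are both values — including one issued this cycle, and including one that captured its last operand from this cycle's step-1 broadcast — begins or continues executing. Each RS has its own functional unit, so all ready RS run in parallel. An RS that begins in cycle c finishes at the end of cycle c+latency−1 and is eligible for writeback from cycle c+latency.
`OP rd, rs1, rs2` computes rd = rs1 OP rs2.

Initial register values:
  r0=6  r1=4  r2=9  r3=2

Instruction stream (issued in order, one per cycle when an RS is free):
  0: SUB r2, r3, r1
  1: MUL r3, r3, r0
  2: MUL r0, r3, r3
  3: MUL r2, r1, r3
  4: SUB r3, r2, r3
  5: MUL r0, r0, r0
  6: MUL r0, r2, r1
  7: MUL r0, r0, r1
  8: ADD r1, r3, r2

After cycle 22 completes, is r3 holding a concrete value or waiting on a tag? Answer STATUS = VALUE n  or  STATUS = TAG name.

cycle 1: issue SUB r2<-Add1 // r0:6,r1:4,r2:Add1,r3:2
cycle 2: issue MUL r3<-Mul1 // r0:6,r1:4,r2:Add1,r3:Mul1
cycle 3: CDB Add1=-2; issue MUL r0<-Mul2 // r0:Mul2,r1:4,r2:-2,r3:Mul1
cycle 4: stall // r0:Mul2,r1:4,r2:-2,r3:Mul1
cycle 5: stall // r0:Mul2,r1:4,r2:-2,r3:Mul1
cycle 6: stall // r0:Mul2,r1:4,r2:-2,r3:Mul1
cycle 7: CDB Mul1=12; issue MUL r2<-Mul1 // r0:Mul2,r1:4,r2:Mul1,r3:12
cycle 8: issue SUB r3<-Add1 // r0:Mul2,r1:4,r2:Mul1,r3:Add1
cycle 9: stall // r0:Mul2,r1:4,r2:Mul1,r3:Add1
cycle 10: stall // r0:Mul2,r1:4,r2:Mul1,r3:Add1
cycle 11: stall // r0:Mul2,r1:4,r2:Mul1,r3:Add1
cycle 12: CDB Mul1=48; issue MUL r0<-Mul1 // r0:Mul1,r1:4,r2:48,r3:Add1
cycle 13: CDB Mul2=144; issue MUL r0<-Mul2 // r0:Mul2,r1:4,r2:48,r3:Add1
cycle 14: CDB Add1=36; stall // r0:Mul2,r1:4,r2:48,r3:36
cycle 15: stall // r0:Mul2,r1:4,r2:48,r3:36
cycle 16: stall // r0:Mul2,r1:4,r2:48,r3:36
cycle 17: stall // r0:Mul2,r1:4,r2:48,r3:36
cycle 18: CDB Mul1=20736; issue MUL r0<-Mul1 // r0:Mul1,r1:4,r2:48,r3:36
cycle 19: CDB Mul2=192; issue ADD r1<-Add1 // r0:Mul1,r1:Add1,r2:48,r3:36
cycle 20: - // r0:Mul1,r1:Add1,r2:48,r3:36
cycle 21: CDB Add1=84 // r0:Mul1,r1:84,r2:48,r3:36
cycle 22: - // r0:Mul1,r1:84,r2:48,r3:36

STATUS = VALUE 36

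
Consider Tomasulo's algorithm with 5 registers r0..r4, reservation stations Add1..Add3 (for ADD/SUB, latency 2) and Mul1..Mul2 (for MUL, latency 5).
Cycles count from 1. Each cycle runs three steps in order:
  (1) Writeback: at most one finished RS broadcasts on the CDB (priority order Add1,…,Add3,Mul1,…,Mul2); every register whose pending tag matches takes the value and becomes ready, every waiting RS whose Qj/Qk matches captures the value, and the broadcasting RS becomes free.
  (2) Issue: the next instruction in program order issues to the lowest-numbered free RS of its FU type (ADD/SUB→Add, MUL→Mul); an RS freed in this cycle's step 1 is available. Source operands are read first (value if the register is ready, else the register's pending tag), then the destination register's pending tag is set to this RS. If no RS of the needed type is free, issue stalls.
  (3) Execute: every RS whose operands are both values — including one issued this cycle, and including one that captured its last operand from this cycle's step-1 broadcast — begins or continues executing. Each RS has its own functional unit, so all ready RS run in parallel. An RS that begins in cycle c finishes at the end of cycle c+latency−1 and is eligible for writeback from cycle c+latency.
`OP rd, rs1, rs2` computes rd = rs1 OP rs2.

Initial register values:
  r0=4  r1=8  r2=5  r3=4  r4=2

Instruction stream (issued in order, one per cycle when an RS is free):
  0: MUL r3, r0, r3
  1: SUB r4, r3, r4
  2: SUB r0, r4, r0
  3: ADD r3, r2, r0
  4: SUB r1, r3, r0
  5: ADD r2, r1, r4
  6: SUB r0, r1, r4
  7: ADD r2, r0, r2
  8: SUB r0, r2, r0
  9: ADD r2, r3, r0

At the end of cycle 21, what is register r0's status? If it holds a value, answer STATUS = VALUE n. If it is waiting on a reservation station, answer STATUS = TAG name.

STATUS = VALUE 19

cycle 1: issue MUL r3<-Mul1 // r0:4,r1:8,r2:5,r3:Mul1,r4:2
cycle 2: issue SUB r4<-Add1 // r0:4,r1:8,r2:5,r3:Mul1,r4:Add1
cycle 3: issue SUB r0<-Add2 // r0:Add2,r1:8,r2:5,r3:Mul1,r4:Add1
cycle 4: issue ADD r3<-Add3 // r0:Add2,r1:8,r2:5,r3:Add3,r4:Add1
cycle 5: stall // r0:Add2,r1:8,r2:5,r3:Add3,r4:Add1
cycle 6: CDB Mul1=16; stall // r0:Add2,r1:8,r2:5,r3:Add3,r4:Add1
cycle 7: stall // r0:Add2,r1:8,r2:5,r3:Add3,r4:Add1
cycle 8: CDB Add1=14; issue SUB r1<-Add1 // r0:Add2,r1:Add1,r2:5,r3:Add3,r4:14
cycle 9: stall // r0:Add2,r1:Add1,r2:5,r3:Add3,r4:14
cycle 10: CDB Add2=10; issue ADD r2<-Add2 // r0:10,r1:Add1,r2:Add2,r3:Add3,r4:14
cycle 11: stall // r0:10,r1:Add1,r2:Add2,r3:Add3,r4:14
cycle 12: CDB Add3=15; issue SUB r0<-Add3 // r0:Add3,r1:Add1,r2:Add2,r3:15,r4:14
cycle 13: stall // r0:Add3,r1:Add1,r2:Add2,r3:15,r4:14
cycle 14: CDB Add1=5; issue ADD r2<-Add1 // r0:Add3,r1:5,r2:Add1,r3:15,r4:14
cycle 15: stall // r0:Add3,r1:5,r2:Add1,r3:15,r4:14
cycle 16: CDB Add2=19; issue SUB r0<-Add2 // r0:Add2,r1:5,r2:Add1,r3:15,r4:14
cycle 17: CDB Add3=-9; issue ADD r2<-Add3 // r0:Add2,r1:5,r2:Add3,r3:15,r4:14
cycle 18: - // r0:Add2,r1:5,r2:Add3,r3:15,r4:14
cycle 19: CDB Add1=10 // r0:Add2,r1:5,r2:Add3,r3:15,r4:14
cycle 20: - // r0:Add2,r1:5,r2:Add3,r3:15,r4:14
cycle 21: CDB Add2=19 // r0:19,r1:5,r2:Add3,r3:15,r4:14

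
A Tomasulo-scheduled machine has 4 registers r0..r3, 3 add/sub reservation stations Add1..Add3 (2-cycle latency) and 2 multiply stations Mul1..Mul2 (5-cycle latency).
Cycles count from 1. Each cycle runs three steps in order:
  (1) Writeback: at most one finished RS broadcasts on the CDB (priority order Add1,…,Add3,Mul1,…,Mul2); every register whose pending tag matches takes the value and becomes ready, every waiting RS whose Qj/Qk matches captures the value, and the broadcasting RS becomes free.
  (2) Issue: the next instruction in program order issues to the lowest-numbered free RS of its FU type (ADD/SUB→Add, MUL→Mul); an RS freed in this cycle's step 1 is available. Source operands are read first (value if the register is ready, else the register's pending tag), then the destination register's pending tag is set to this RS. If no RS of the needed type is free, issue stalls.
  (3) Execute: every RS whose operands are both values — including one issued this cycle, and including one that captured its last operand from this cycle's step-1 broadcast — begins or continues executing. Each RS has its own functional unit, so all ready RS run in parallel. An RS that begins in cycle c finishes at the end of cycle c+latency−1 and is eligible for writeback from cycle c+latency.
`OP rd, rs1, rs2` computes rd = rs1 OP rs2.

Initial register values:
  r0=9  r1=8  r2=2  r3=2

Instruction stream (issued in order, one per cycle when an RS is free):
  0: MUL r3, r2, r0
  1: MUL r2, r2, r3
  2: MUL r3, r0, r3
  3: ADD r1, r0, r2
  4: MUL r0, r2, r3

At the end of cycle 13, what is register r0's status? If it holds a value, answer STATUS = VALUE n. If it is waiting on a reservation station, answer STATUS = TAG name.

STATUS = TAG Mul1

cycle 1: issue MUL r3<-Mul1 // r0:9,r1:8,r2:2,r3:Mul1
cycle 2: issue MUL r2<-Mul2 // r0:9,r1:8,r2:Mul2,r3:Mul1
cycle 3: stall // r0:9,r1:8,r2:Mul2,r3:Mul1
cycle 4: stall // r0:9,r1:8,r2:Mul2,r3:Mul1
cycle 5: stall // r0:9,r1:8,r2:Mul2,r3:Mul1
cycle 6: CDB Mul1=18; issue MUL r3<-Mul1 // r0:9,r1:8,r2:Mul2,r3:Mul1
cycle 7: issue ADD r1<-Add1 // r0:9,r1:Add1,r2:Mul2,r3:Mul1
cycle 8: stall // r0:9,r1:Add1,r2:Mul2,r3:Mul1
cycle 9: stall // r0:9,r1:Add1,r2:Mul2,r3:Mul1
cycle 10: stall // r0:9,r1:Add1,r2:Mul2,r3:Mul1
cycle 11: CDB Mul1=162; issue MUL r0<-Mul1 // r0:Mul1,r1:Add1,r2:Mul2,r3:162
cycle 12: CDB Mul2=36 // r0:Mul1,r1:Add1,r2:36,r3:162
cycle 13: - // r0:Mul1,r1:Add1,r2:36,r3:162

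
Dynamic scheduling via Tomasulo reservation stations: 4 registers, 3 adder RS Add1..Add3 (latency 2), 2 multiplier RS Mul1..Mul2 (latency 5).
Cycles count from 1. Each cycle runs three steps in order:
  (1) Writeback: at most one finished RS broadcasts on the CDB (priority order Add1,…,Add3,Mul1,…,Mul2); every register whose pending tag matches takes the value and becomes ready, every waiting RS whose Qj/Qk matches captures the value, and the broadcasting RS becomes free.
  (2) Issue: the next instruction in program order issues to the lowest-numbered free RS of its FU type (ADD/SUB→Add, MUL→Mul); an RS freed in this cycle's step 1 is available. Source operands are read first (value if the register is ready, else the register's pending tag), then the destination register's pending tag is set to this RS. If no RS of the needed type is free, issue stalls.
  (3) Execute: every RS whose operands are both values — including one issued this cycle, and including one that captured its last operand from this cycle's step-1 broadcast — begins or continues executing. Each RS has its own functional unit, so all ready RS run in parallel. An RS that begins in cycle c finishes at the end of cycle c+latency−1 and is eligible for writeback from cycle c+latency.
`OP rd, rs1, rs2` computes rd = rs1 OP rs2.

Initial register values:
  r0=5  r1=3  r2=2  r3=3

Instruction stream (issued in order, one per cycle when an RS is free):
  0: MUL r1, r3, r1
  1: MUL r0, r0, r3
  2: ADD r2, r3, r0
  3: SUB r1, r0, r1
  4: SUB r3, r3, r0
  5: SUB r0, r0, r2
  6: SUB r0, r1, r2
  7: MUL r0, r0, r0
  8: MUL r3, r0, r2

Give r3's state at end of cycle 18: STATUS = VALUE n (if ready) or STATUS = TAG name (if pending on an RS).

cycle 1: issue MUL r1<-Mul1 // r0:5,r1:Mul1,r2:2,r3:3
cycle 2: issue MUL r0<-Mul2 // r0:Mul2,r1:Mul1,r2:2,r3:3
cycle 3: issue ADD r2<-Add1 // r0:Mul2,r1:Mul1,r2:Add1,r3:3
cycle 4: issue SUB r1<-Add2 // r0:Mul2,r1:Add2,r2:Add1,r3:3
cycle 5: issue SUB r3<-Add3 // r0:Mul2,r1:Add2,r2:Add1,r3:Add3
cycle 6: CDB Mul1=9; stall // r0:Mul2,r1:Add2,r2:Add1,r3:Add3
cycle 7: CDB Mul2=15; stall // r0:15,r1:Add2,r2:Add1,r3:Add3
cycle 8: stall // r0:15,r1:Add2,r2:Add1,r3:Add3
cycle 9: CDB Add1=18; issue SUB r0<-Add1 // r0:Add1,r1:Add2,r2:18,r3:Add3
cycle 10: CDB Add2=6; issue SUB r0<-Add2 // r0:Add2,r1:6,r2:18,r3:Add3
cycle 11: CDB Add1=-3; issue MUL r0<-Mul1 // r0:Mul1,r1:6,r2:18,r3:Add3
cycle 12: CDB Add2=-12; issue MUL r3<-Mul2 // r0:Mul1,r1:6,r2:18,r3:Mul2
cycle 13: CDB Add3=-12 // r0:Mul1,r1:6,r2:18,r3:Mul2
cycle 14: - // r0:Mul1,r1:6,r2:18,r3:Mul2
cycle 15: - // r0:Mul1,r1:6,r2:18,r3:Mul2
cycle 16: - // r0:Mul1,r1:6,r2:18,r3:Mul2
cycle 17: CDB Mul1=144 // r0:144,r1:6,r2:18,r3:Mul2
cycle 18: - // r0:144,r1:6,r2:18,r3:Mul2

STATUS = TAG Mul2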